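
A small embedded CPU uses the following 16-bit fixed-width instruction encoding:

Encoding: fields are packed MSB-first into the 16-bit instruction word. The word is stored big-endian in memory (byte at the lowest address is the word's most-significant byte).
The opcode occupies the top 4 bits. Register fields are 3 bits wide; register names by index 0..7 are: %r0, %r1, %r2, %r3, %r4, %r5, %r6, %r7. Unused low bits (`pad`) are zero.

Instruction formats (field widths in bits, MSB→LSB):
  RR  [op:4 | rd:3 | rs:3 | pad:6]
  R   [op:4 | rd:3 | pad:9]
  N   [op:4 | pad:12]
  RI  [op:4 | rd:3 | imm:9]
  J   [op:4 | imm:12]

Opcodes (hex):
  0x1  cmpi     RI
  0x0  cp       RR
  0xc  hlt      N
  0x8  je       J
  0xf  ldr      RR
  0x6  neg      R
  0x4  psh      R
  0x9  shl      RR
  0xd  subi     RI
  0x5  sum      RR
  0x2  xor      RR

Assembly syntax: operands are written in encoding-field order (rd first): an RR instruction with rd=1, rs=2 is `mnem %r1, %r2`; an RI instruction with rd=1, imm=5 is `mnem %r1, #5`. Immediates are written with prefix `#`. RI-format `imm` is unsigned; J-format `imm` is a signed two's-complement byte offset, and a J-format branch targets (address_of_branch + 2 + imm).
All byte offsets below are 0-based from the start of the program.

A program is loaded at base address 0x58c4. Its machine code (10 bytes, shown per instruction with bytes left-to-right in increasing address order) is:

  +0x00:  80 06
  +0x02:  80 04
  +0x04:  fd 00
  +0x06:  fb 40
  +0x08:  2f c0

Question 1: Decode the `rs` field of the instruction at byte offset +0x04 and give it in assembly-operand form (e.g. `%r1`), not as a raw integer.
@+04  big-endian(fd 00) = 0xfd00
  op=0xfd00>>12=0xf ⇒ ldr (RR)
  rd@[11:9]=0x6 ⇒ %r6
  rs@[8:6]=0x4 ⇒ %r4

%r4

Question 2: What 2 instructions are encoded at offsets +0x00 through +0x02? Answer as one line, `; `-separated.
off 0x00: read 80 06 as big → 0x8006
  top 4b → 0x8 → je [J]
  imm: (w>>0)&0xfff=0x6 → #6
off 0x02: read 80 04 as big → 0x8004
  top 4b → 0x8 → je [J]
  imm: (w>>0)&0xfff=0x4 → #4

je #6; je #4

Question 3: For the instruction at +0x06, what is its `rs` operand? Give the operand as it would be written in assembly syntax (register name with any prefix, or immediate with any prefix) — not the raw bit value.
+0x06: fb 40 ⇒ word 0xfb40 (big)
  op=0xfb40>>12=0xf ⇒ ldr (RR)
  rd: (w>>9)&0x7=0x5 → %r5
  rs: (w>>6)&0x7=0x5 → %r5

%r5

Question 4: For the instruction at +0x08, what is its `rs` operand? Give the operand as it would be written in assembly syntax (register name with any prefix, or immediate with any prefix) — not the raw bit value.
off 0x08: read 2f c0 as big → 0x2fc0
  top 4b → 0x2 → xor [RR]
  [11:9] rd=7 = %r7
  [8:6] rs=7 = %r7

%r7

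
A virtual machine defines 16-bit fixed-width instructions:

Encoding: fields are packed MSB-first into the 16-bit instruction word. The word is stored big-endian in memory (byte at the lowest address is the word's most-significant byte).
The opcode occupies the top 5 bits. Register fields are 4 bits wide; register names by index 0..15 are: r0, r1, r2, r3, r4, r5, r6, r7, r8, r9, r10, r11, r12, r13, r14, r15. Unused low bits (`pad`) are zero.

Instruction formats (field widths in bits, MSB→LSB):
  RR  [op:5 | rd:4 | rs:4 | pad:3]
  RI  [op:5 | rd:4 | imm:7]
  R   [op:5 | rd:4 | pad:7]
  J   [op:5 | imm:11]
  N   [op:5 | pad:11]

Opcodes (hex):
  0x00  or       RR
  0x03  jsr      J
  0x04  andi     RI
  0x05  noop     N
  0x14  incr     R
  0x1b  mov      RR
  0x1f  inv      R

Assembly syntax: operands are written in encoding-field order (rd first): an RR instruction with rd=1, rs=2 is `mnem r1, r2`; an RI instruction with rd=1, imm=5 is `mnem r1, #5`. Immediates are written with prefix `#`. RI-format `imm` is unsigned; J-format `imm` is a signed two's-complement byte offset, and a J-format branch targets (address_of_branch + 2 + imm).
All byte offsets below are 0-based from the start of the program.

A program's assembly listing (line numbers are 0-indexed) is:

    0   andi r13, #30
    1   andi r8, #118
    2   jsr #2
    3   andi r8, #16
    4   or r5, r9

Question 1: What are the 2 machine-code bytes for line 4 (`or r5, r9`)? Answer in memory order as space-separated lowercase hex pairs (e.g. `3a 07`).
4. or fields op=0x0:5|rd=5:4|rs=9:4|pad=0:3 → word 02c8h → 02 c8

02 c8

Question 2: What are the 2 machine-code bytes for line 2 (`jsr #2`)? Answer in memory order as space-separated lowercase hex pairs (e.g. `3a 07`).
18 02

L2: jsr op=0x3:5|imm=2:11 ⇒ 0x1802 ⇒ big 18 02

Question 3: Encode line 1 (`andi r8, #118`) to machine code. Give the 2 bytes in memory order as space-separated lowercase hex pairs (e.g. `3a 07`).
24 76

1. andi fields op=0x4:5|rd=8:4|imm=118:7 → word 2476h → 24 76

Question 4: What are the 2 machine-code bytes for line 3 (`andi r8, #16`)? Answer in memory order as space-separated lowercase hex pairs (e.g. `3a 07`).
24 10

line 3 (andi): pack op=0x4:5|rd=8:4|imm=16:7 = 0x2410; big→ 24 10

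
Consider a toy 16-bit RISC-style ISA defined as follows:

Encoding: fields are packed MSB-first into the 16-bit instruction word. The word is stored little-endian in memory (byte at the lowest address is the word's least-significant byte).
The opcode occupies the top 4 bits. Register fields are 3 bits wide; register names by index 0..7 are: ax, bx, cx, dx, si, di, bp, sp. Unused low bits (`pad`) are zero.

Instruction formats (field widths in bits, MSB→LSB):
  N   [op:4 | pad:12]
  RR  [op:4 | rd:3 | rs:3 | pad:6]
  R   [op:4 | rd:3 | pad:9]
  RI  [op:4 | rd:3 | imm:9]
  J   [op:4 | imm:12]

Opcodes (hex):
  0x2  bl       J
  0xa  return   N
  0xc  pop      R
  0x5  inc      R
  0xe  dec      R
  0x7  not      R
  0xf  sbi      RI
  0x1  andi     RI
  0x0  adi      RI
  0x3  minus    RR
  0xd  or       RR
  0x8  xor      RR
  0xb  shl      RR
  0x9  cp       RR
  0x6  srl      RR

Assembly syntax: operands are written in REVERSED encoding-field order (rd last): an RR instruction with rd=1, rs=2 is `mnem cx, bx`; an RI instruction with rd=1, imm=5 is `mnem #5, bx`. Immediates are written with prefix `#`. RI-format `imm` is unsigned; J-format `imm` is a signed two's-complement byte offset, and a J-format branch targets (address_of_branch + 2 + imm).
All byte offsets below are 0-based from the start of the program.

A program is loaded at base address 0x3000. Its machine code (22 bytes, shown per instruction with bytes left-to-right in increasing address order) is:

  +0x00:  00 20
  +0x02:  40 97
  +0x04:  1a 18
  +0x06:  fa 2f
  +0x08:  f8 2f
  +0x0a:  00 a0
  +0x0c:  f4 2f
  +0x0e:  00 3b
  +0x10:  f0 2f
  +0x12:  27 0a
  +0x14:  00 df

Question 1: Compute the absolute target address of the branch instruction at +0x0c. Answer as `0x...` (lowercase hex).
0x3002

[0c] f4 2f → 0x2ff4
  opcode bits[15:12]=0x2: bl/J
  imm@[11:0]=0xff4 (s12→-12) ⇒ #-12
  target = base 0x3000 + off 0x0c + 2 + imm -12 = 0x3002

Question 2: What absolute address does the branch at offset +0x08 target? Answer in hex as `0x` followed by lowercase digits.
+0x08: f8 2f ⇒ word 0x2ff8 (little)
  top 4b → 0x2 → bl [J]
  imm@[11:0]=0xff8 (s12→-8) ⇒ #-8
  target = base 0x3000 + off 0x08 + 2 + imm -8 = 0x3002

0x3002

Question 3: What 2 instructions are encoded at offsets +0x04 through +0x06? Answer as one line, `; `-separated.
andi #26, si; bl #-6

off 0x04: read 1a 18 as little → 0x181a
  op=0x181a>>12=0x1 ⇒ andi (RI)
  [11:9] rd=4 = si
  [8:0] imm=26 = #26
off 0x06: read fa 2f as little → 0x2ffa
  op=0x2ffa>>12=0x2 ⇒ bl (J)
  [11:0] imm=4090 (s12→-6) = #-6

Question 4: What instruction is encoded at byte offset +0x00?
[00] 00 20 → 0x2000
  opcode bits[15:12]=0x2: bl/J
  imm: (w>>0)&0xfff=0x0 → #0

bl #0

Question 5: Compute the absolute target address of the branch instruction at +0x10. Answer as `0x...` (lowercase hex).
+0x10: f0 2f ⇒ word 0x2ff0 (little)
  top 4b → 0x2 → bl [J]
  imm: (w>>0)&0xfff=0xff0 (s12→-16) → #-16
  target = base 0x3000 + off 0x10 + 2 + imm -16 = 0x3002

0x3002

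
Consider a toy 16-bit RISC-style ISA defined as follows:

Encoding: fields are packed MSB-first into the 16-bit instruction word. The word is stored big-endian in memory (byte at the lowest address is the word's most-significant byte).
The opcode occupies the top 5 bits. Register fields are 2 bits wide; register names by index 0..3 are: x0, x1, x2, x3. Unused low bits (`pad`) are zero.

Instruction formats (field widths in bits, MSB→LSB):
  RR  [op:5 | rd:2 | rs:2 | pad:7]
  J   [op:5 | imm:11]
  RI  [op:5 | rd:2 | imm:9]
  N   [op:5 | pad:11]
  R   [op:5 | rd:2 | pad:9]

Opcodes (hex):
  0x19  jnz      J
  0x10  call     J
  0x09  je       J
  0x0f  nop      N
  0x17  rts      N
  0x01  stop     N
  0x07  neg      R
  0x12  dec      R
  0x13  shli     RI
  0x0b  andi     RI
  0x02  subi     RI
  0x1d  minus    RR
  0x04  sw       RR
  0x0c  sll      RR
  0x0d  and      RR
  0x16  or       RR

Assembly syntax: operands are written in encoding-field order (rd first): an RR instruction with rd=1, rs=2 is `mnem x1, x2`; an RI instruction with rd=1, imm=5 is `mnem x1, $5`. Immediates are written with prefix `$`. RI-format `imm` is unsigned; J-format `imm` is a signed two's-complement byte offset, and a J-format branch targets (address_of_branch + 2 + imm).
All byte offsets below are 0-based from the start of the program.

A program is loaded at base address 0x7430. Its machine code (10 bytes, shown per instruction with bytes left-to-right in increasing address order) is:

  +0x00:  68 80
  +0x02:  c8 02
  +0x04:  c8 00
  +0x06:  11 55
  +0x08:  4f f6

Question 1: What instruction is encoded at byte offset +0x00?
and x0, x1

@+00  big-endian(68 80) = 0x6880
  opcode bits[15:11]=0xd: and/RR
  rd: (w>>9)&0x3=0x0 → x0
  rs: (w>>7)&0x3=0x1 → x1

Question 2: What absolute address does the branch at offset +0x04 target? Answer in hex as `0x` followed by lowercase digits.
off 0x04: read c8 00 as big → 0xc800
  top 5b → 0x19 → jnz [J]
  imm: (w>>0)&0x7ff=0x0 → $0
  target = base 0x7430 + off 0x04 + 2 + imm 0 = 0x7436

0x7436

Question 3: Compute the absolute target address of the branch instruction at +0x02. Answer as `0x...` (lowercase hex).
off 0x02: read c8 02 as big → 0xc802
  opcode bits[15:11]=0x19: jnz/J
  imm@[10:0]=0x2 ⇒ $2
  target = base 0x7430 + off 0x02 + 2 + imm 2 = 0x7436

0x7436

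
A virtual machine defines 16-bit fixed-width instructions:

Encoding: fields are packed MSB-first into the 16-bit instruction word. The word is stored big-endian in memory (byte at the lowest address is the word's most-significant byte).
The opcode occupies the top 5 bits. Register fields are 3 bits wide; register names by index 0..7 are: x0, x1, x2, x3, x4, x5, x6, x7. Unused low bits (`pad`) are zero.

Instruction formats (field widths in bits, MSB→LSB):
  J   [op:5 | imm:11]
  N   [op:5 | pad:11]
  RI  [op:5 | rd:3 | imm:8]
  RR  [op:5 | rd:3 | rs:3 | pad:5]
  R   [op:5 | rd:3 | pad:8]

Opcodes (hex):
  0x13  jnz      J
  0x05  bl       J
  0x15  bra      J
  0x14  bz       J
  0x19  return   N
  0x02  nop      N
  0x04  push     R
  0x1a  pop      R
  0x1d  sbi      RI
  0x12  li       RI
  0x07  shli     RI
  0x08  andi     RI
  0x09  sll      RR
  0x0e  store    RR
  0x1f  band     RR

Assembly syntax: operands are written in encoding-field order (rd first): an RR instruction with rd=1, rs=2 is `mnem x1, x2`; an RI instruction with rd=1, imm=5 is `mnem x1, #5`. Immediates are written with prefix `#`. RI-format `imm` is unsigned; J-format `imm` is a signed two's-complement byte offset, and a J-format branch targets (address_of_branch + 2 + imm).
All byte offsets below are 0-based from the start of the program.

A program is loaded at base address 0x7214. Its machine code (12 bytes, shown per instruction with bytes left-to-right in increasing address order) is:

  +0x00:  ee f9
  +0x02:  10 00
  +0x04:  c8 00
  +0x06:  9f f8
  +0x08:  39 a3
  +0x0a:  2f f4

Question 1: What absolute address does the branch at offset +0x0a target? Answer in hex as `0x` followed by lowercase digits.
0x7214

[0a] 2f f4 → 0x2ff4
  opcode bits[15:11]=0x5: bl/J
  imm: (w>>0)&0x7ff=0x7f4 (s11→-12) → #-12
  target = base 0x7214 + off 0x0a + 2 + imm -12 = 0x7214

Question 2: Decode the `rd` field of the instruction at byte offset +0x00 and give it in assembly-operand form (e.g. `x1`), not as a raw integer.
x6

off 0x00: read ee f9 as big → 0xeef9
  top 5b → 0x1d → sbi [RI]
  rd: (w>>8)&0x7=0x6 → x6
  imm: (w>>0)&0xff=0xf9 → #249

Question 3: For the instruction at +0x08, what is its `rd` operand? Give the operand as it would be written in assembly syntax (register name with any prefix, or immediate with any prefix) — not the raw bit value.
@+08  big-endian(39 a3) = 0x39a3
  opcode bits[15:11]=0x7: shli/RI
  rd: (w>>8)&0x7=0x1 → x1
  imm: (w>>0)&0xff=0xa3 → #163

x1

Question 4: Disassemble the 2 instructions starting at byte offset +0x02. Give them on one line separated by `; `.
nop; return

[02] 10 00 → 0x1000
  op=0x1000>>11=0x2 ⇒ nop (N)
[04] c8 00 → 0xc800
  op=0xc800>>11=0x19 ⇒ return (N)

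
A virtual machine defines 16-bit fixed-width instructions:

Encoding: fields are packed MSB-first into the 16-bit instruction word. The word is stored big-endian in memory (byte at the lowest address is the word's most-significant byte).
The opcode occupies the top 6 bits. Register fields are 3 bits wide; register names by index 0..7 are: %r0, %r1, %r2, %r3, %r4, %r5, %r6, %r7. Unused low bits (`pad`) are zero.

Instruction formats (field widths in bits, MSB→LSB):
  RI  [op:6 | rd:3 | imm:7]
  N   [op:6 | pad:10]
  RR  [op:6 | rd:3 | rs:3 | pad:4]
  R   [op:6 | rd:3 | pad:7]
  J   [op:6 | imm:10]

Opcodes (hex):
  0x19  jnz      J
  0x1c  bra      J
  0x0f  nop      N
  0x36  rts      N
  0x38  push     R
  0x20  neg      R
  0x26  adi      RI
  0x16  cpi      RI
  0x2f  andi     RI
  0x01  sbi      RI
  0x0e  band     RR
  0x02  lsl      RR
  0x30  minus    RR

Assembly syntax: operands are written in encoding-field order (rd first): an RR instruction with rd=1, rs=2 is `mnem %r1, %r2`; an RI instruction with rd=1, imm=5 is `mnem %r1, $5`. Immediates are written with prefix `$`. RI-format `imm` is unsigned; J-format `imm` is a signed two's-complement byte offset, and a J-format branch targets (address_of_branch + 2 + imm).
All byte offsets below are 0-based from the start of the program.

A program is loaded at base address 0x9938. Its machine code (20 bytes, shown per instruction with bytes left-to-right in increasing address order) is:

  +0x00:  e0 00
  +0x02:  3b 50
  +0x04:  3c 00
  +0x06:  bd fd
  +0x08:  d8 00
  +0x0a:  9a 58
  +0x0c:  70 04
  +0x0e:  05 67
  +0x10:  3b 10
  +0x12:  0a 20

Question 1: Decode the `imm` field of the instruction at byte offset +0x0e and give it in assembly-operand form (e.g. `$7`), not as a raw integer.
[0e] 05 67 → 0x0567
  opcode bits[15:10]=0x1: sbi/RI
  rd: (w>>7)&0x7=0x2 → %r2
  imm: (w>>0)&0x7f=0x67 → $103

$103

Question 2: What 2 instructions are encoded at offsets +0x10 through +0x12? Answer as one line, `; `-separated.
+0x10: 3b 10 ⇒ word 0x3b10 (big)
  top 6b → 0xe → band [RR]
  [9:7] rd=6 = %r6
  [6:4] rs=1 = %r1
+0x12: 0a 20 ⇒ word 0x0a20 (big)
  top 6b → 0x2 → lsl [RR]
  [9:7] rd=4 = %r4
  [6:4] rs=2 = %r2

band %r6, %r1; lsl %r4, %r2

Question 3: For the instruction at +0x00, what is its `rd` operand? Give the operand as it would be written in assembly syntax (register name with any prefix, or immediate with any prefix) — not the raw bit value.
%r0

[00] e0 00 → 0xe000
  op=0xe000>>10=0x38 ⇒ push (R)
  rd@[9:7]=0x0 ⇒ %r0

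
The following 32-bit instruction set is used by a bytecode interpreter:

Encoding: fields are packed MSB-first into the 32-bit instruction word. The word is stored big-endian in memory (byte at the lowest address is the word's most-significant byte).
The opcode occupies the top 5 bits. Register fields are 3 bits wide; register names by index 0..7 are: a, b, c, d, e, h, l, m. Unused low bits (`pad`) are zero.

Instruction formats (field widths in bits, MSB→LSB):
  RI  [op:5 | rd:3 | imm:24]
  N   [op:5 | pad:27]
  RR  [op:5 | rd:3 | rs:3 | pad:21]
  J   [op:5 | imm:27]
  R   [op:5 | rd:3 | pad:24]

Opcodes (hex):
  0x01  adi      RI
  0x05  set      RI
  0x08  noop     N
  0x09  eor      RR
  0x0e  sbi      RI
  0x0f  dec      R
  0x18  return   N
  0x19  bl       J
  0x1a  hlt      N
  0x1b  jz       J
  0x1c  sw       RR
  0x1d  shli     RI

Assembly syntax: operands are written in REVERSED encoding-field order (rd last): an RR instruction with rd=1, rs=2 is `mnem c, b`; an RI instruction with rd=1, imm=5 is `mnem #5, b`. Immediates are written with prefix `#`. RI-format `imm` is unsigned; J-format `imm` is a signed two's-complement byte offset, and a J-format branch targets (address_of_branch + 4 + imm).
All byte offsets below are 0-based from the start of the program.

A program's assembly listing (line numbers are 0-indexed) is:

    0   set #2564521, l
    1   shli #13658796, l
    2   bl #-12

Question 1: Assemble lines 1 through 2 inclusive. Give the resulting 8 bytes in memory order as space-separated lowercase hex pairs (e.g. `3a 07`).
line 1 (shli): pack op=0x1d:5|rd=6:3|imm=13658796:24 = 0xeed06aac; big→ ee d0 6a ac
line 2 (bl): pack op=0x19:5|imm=-12:27 = 0xcffffff4; big→ cf ff ff f4

ee d0 6a ac cf ff ff f4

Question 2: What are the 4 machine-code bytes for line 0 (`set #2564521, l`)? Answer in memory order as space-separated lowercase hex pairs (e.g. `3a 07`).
2e 27 21 a9

0. set fields op=0x5:5|rd=6:3|imm=2564521:24 → word 2e2721a9h → 2e 27 21 a9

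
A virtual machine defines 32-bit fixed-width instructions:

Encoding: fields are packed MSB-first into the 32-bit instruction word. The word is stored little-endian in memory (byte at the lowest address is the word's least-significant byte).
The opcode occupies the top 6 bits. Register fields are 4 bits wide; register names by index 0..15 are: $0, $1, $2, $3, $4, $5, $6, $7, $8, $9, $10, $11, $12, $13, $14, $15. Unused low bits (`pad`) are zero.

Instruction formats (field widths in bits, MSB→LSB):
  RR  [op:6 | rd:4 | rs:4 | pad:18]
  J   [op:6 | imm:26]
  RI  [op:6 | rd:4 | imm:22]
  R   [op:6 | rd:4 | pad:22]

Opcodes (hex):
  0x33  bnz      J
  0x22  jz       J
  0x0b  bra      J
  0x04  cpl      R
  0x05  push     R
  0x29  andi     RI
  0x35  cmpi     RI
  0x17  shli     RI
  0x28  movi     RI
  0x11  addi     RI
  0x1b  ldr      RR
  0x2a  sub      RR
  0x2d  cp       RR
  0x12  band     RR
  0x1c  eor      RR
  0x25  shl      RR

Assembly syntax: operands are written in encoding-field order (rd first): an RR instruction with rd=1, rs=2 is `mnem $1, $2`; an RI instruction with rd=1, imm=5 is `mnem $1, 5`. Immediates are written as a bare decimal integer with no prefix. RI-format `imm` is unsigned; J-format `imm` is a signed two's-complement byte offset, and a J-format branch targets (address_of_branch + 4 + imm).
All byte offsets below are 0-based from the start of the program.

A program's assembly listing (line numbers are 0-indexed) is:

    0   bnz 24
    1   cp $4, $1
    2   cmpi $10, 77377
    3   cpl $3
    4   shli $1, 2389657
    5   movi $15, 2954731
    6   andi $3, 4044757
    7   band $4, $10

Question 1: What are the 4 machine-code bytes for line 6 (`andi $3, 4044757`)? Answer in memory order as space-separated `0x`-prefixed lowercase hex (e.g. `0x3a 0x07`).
0xd5 0xb7 0xfd 0xa4

L6: andi op=0x29:6|rd=3:4|imm=4044757:22 ⇒ 0xa4fdb7d5 ⇒ little d5 b7 fd a4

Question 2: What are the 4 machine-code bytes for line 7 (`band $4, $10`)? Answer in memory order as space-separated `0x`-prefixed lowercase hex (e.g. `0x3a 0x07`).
0x00 0x00 0x28 0x49

L7: band op=0x12:6|rd=4:4|rs=10:4|pad=0:18 ⇒ 0x49280000 ⇒ little 00 00 28 49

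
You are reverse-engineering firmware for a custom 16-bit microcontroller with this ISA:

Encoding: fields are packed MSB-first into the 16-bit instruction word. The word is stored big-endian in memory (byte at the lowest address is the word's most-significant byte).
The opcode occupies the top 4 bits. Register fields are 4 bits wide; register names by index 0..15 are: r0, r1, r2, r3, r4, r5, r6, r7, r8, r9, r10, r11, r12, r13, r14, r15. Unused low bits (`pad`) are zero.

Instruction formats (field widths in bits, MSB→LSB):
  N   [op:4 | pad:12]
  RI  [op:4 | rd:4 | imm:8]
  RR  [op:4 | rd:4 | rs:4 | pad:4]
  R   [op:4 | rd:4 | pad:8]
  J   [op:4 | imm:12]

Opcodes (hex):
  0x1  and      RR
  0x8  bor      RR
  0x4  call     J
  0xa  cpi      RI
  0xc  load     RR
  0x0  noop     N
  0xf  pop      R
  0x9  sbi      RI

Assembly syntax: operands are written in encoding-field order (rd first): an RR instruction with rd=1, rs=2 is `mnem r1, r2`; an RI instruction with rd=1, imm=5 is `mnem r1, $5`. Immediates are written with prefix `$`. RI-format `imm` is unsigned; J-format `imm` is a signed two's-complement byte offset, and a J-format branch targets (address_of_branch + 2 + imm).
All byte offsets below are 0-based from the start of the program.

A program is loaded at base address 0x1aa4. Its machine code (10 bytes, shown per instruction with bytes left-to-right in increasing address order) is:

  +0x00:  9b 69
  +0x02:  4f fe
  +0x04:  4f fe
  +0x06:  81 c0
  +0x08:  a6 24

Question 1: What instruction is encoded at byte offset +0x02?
call $-2

+0x02: 4f fe ⇒ word 0x4ffe (big)
  op=0x4ffe>>12=0x4 ⇒ call (J)
  [11:0] imm=4094 (s12→-2) = $-2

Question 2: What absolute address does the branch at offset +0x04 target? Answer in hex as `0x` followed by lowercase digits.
off 0x04: read 4f fe as big → 0x4ffe
  op=0x4ffe>>12=0x4 ⇒ call (J)
  imm: (w>>0)&0xfff=0xffe (s12→-2) → $-2
  target = base 0x1aa4 + off 0x04 + 2 + imm -2 = 0x1aa8

0x1aa8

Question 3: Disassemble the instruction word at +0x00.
@+00  big-endian(9b 69) = 0x9b69
  op=0x9b69>>12=0x9 ⇒ sbi (RI)
  rd: (w>>8)&0xf=0xb → r11
  imm: (w>>0)&0xff=0x69 → $105

sbi r11, $105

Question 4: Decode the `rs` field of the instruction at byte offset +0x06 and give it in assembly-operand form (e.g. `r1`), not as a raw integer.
[06] 81 c0 → 0x81c0
  opcode bits[15:12]=0x8: bor/RR
  rd@[11:8]=0x1 ⇒ r1
  rs@[7:4]=0xc ⇒ r12

r12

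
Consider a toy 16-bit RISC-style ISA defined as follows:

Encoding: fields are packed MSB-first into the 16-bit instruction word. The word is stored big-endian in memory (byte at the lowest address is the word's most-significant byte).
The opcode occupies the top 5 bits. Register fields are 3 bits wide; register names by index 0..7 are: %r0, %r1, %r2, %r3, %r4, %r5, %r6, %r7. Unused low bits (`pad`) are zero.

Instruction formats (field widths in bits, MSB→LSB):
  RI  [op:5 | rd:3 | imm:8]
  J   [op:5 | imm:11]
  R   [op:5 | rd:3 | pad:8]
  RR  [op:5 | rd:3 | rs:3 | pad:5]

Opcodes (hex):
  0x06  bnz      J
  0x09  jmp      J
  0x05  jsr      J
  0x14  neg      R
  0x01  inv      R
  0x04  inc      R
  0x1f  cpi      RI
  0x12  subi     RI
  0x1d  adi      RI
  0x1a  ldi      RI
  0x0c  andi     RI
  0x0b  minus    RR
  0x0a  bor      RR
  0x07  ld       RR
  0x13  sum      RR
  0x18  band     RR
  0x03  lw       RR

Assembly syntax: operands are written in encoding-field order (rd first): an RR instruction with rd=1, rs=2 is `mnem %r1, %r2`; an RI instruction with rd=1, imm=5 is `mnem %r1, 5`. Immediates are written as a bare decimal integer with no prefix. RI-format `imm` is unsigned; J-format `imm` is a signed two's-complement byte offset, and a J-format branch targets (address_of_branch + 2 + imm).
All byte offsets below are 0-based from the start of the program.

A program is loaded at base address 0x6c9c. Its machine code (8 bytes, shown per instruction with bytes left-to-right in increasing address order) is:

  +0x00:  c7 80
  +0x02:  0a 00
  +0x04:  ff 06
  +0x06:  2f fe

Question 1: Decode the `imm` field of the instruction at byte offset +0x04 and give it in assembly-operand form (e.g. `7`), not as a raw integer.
6

+0x04: ff 06 ⇒ word 0xff06 (big)
  top 5b → 0x1f → cpi [RI]
  rd@[10:8]=0x7 ⇒ %r7
  imm@[7:0]=0x6 ⇒ 6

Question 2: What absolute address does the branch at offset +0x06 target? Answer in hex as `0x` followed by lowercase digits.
+0x06: 2f fe ⇒ word 0x2ffe (big)
  op=0x2ffe>>11=0x5 ⇒ jsr (J)
  [10:0] imm=2046 (s11→-2) = -2
  target = base 0x6c9c + off 0x06 + 2 + imm -2 = 0x6ca2

0x6ca2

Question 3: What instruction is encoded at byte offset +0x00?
@+00  big-endian(c7 80) = 0xc780
  opcode bits[15:11]=0x18: band/RR
  rd@[10:8]=0x7 ⇒ %r7
  rs@[7:5]=0x4 ⇒ %r4

band %r7, %r4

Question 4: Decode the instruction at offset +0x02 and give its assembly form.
[02] 0a 00 → 0x0a00
  op=0x0a00>>11=0x1 ⇒ inv (R)
  [10:8] rd=2 = %r2

inv %r2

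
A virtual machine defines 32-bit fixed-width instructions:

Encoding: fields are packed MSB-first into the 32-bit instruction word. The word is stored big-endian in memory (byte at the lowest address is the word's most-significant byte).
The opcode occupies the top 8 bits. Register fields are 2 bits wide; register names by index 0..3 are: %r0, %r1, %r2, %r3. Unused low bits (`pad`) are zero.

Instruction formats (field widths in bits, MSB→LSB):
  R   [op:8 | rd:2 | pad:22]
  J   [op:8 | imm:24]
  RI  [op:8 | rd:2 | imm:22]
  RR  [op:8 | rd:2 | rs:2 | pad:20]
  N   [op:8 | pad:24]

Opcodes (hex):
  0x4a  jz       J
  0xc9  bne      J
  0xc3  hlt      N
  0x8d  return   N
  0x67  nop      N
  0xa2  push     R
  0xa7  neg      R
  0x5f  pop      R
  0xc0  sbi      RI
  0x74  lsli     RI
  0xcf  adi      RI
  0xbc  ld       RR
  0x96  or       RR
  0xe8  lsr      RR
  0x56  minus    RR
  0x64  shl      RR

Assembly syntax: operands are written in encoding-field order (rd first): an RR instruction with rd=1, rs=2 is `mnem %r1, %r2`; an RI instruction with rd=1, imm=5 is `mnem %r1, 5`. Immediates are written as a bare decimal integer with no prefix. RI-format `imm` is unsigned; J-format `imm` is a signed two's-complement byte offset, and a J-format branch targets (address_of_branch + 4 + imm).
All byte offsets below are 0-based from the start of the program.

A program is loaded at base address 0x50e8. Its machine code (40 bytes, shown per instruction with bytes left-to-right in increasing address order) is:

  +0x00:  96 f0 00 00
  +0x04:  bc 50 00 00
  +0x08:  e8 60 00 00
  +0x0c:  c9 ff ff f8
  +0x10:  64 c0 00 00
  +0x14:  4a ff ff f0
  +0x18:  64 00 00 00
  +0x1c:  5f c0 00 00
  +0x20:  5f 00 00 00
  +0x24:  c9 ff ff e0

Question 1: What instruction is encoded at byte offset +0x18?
shl %r0, %r0

off 0x18: read 64 00 00 00 as big → 0x64000000
  op=0x64000000>>24=0x64 ⇒ shl (RR)
  rd@[23:22]=0x0 ⇒ %r0
  rs@[21:20]=0x0 ⇒ %r0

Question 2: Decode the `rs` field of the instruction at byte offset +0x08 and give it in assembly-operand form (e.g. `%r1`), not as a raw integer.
%r2

@+08  big-endian(e8 60 00 00) = 0xe8600000
  op=0xe8600000>>24=0xe8 ⇒ lsr (RR)
  rd: (w>>22)&0x3=0x1 → %r1
  rs: (w>>20)&0x3=0x2 → %r2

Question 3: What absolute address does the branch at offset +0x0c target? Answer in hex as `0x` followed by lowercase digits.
0x50f0

off 0x0c: read c9 ff ff f8 as big → 0xc9fffff8
  opcode bits[31:24]=0xc9: bne/J
  [23:0] imm=16777208 (s24→-8) = -8
  target = base 0x50e8 + off 0x0c + 4 + imm -8 = 0x50f0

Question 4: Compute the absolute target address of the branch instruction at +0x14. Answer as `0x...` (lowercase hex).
0x50f0

[14] 4a ff ff f0 → 0x4afffff0
  op=0x4afffff0>>24=0x4a ⇒ jz (J)
  [23:0] imm=16777200 (s24→-16) = -16
  target = base 0x50e8 + off 0x14 + 4 + imm -16 = 0x50f0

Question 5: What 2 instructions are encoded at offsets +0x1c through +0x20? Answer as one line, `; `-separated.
[1c] 5f c0 00 00 → 0x5fc00000
  op=0x5fc00000>>24=0x5f ⇒ pop (R)
  rd@[23:22]=0x3 ⇒ %r3
[20] 5f 00 00 00 → 0x5f000000
  op=0x5f000000>>24=0x5f ⇒ pop (R)
  rd@[23:22]=0x0 ⇒ %r0

pop %r3; pop %r0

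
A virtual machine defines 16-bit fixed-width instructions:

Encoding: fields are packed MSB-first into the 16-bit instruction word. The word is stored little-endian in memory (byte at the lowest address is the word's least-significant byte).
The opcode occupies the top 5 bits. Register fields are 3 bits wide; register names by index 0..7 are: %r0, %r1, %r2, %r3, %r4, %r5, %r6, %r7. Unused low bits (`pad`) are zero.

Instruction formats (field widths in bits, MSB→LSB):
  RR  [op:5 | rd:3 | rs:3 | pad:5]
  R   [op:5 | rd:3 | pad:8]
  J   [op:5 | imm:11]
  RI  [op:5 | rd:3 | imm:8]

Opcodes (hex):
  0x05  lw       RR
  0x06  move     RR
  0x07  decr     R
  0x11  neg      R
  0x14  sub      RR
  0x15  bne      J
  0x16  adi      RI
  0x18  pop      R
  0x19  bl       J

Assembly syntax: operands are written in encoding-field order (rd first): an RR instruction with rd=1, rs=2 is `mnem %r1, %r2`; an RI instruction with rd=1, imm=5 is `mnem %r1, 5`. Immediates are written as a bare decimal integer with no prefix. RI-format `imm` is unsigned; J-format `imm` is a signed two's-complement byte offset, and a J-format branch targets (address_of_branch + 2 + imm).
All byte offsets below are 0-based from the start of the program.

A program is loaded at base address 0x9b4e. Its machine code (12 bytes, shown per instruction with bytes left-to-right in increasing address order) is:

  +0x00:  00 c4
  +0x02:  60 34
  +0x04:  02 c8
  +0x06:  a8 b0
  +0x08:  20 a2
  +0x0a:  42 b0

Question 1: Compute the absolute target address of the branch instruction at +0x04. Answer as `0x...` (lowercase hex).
0x9b56

off 0x04: read 02 c8 as little → 0xc802
  top 5b → 0x19 → bl [J]
  imm@[10:0]=0x2 ⇒ 2
  target = base 0x9b4e + off 0x04 + 2 + imm 2 = 0x9b56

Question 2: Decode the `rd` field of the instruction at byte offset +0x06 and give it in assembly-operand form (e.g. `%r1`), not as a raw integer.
%r0

@+06  little-endian(a8 b0) = 0xb0a8
  op=0xb0a8>>11=0x16 ⇒ adi (RI)
  [10:8] rd=0 = %r0
  [7:0] imm=168 = 168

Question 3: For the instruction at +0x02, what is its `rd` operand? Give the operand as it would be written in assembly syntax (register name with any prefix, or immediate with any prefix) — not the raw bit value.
[02] 60 34 → 0x3460
  top 5b → 0x6 → move [RR]
  rd: (w>>8)&0x7=0x4 → %r4
  rs: (w>>5)&0x7=0x3 → %r3

%r4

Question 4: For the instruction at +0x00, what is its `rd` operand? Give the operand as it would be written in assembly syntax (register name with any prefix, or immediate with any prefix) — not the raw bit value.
%r4

@+00  little-endian(00 c4) = 0xc400
  top 5b → 0x18 → pop [R]
  rd@[10:8]=0x4 ⇒ %r4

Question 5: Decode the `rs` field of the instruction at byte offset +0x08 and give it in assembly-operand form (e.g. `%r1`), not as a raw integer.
[08] 20 a2 → 0xa220
  top 5b → 0x14 → sub [RR]
  rd@[10:8]=0x2 ⇒ %r2
  rs@[7:5]=0x1 ⇒ %r1

%r1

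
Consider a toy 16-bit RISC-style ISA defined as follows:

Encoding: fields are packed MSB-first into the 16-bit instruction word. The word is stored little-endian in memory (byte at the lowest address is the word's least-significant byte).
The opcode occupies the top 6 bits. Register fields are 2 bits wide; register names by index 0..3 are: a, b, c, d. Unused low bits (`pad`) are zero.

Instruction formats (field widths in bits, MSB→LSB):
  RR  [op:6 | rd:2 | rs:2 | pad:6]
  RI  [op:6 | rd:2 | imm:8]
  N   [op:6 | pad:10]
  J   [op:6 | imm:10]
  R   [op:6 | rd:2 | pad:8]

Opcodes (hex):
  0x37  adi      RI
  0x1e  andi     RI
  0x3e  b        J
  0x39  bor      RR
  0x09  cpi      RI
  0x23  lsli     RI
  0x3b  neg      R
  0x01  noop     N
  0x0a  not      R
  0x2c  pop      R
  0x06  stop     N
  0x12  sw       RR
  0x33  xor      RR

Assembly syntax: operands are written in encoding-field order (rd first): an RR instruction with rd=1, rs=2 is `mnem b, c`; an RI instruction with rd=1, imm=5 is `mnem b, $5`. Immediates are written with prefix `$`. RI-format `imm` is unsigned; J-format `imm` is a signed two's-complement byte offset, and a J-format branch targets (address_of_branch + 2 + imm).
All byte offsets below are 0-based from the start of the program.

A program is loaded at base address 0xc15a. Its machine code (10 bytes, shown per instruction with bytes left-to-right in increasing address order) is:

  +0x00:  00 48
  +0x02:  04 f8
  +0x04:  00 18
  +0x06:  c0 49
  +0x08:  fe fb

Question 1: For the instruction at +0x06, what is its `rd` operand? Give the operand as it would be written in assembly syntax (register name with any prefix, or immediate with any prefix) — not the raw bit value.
b

off 0x06: read c0 49 as little → 0x49c0
  opcode bits[15:10]=0x12: sw/RR
  rd: (w>>8)&0x3=0x1 → b
  rs: (w>>6)&0x3=0x3 → d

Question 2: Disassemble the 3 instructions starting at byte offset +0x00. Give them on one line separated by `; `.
sw a, a; b $4; stop

+0x00: 00 48 ⇒ word 0x4800 (little)
  op=0x4800>>10=0x12 ⇒ sw (RR)
  rd@[9:8]=0x0 ⇒ a
  rs@[7:6]=0x0 ⇒ a
+0x02: 04 f8 ⇒ word 0xf804 (little)
  op=0xf804>>10=0x3e ⇒ b (J)
  imm@[9:0]=0x4 ⇒ $4
+0x04: 00 18 ⇒ word 0x1800 (little)
  op=0x1800>>10=0x6 ⇒ stop (N)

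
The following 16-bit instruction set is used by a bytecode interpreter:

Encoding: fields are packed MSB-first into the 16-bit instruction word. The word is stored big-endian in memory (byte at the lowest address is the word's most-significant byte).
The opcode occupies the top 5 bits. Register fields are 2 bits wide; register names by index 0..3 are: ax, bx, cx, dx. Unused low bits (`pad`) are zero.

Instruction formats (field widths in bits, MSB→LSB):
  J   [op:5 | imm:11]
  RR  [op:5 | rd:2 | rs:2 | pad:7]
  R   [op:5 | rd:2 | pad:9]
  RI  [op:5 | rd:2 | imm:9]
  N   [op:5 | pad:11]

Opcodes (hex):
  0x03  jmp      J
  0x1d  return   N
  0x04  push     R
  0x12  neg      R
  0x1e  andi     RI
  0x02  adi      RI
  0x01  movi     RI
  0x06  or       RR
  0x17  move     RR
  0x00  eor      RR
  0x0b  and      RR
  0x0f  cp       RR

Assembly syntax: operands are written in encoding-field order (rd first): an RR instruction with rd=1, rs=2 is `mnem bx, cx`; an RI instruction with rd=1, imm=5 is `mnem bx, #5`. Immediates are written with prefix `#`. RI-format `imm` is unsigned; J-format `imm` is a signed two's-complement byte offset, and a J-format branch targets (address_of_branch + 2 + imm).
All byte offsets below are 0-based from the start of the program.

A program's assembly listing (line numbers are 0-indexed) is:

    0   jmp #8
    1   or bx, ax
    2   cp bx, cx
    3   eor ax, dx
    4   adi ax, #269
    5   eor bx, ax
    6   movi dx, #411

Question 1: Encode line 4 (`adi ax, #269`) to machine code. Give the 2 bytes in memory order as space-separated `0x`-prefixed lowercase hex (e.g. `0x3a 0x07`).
0x11 0x0d

line 4 (adi): pack op=0x2:5|rd=0:2|imm=269:9 = 0x110d; big→ 11 0d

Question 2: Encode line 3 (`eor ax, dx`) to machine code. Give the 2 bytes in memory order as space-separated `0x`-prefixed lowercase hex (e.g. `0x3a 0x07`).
3. eor fields op=0x0:5|rd=0:2|rs=3:2|pad=0:7 → word 0180h → 01 80

0x01 0x80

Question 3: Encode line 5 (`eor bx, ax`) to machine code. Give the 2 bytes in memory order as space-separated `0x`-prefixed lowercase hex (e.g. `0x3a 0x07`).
0x02 0x00

line 5 (eor): pack op=0x0:5|rd=1:2|rs=0:2|pad=0:7 = 0x0200; big→ 02 00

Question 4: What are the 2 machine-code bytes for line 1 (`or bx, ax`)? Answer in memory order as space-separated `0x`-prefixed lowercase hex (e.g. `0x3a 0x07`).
0x32 0x00

line 1 (or): pack op=0x6:5|rd=1:2|rs=0:2|pad=0:7 = 0x3200; big→ 32 00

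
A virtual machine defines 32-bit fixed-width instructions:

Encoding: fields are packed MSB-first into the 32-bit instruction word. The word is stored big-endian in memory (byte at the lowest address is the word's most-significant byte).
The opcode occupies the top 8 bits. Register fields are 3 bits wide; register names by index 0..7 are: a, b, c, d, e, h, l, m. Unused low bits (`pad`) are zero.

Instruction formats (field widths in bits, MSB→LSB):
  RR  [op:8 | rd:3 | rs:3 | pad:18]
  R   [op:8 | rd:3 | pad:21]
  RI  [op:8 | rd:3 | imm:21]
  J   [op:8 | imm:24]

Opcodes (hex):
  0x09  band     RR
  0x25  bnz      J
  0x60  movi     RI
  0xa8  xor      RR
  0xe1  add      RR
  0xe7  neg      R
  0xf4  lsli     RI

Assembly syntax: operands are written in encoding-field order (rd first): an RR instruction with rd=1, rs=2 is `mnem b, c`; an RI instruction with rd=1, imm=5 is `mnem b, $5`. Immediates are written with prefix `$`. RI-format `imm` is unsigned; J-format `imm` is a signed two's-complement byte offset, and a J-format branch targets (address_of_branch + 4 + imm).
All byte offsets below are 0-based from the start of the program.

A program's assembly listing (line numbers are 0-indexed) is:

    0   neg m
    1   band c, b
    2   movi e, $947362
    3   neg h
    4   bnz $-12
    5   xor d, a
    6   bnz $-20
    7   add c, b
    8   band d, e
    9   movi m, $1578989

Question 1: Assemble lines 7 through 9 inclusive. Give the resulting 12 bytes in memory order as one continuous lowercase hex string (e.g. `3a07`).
e14400000970000060f817ed

L7: add op=0xe1:8|rd=2:3|rs=1:3|pad=0:18 ⇒ 0xe1440000 ⇒ big e1 44 00 00
L8: band op=0x9:8|rd=3:3|rs=4:3|pad=0:18 ⇒ 0x09700000 ⇒ big 09 70 00 00
L9: movi op=0x60:8|rd=7:3|imm=1578989:21 ⇒ 0x60f817ed ⇒ big 60 f8 17 ed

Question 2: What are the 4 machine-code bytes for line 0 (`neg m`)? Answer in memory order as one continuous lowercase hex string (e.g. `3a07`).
e7e00000

0. neg fields op=0xe7:8|rd=7:3|pad=0:21 → word e7e00000h → e7 e0 00 00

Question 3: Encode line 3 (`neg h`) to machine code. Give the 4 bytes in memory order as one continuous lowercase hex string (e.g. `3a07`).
e7a00000

line 3 (neg): pack op=0xe7:8|rd=5:3|pad=0:21 = 0xe7a00000; big→ e7 a0 00 00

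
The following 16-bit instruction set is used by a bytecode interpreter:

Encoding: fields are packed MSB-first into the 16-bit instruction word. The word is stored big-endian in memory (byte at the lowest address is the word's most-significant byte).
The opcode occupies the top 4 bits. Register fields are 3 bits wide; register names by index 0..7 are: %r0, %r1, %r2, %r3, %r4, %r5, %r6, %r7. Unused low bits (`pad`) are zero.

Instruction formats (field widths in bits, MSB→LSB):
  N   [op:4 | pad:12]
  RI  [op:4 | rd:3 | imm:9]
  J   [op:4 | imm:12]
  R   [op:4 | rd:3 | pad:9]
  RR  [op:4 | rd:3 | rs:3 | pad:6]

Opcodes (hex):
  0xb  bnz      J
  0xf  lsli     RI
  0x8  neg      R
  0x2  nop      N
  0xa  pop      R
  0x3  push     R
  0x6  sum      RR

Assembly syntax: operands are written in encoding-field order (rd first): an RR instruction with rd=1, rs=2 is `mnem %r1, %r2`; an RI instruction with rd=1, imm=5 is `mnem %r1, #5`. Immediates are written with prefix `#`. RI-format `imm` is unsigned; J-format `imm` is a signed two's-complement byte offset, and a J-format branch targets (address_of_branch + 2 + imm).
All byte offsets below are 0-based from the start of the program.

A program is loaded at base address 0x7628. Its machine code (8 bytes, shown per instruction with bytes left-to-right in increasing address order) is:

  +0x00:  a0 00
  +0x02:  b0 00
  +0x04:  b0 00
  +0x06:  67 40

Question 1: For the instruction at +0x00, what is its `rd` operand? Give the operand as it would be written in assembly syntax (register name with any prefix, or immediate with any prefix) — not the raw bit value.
%r0

+0x00: a0 00 ⇒ word 0xa000 (big)
  opcode bits[15:12]=0xa: pop/R
  rd@[11:9]=0x0 ⇒ %r0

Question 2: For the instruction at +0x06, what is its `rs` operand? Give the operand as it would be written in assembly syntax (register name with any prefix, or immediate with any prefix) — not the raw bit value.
%r5

off 0x06: read 67 40 as big → 0x6740
  top 4b → 0x6 → sum [RR]
  rd@[11:9]=0x3 ⇒ %r3
  rs@[8:6]=0x5 ⇒ %r5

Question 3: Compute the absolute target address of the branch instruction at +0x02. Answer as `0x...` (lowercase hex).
0x762c

@+02  big-endian(b0 00) = 0xb000
  opcode bits[15:12]=0xb: bnz/J
  imm@[11:0]=0x0 ⇒ #0
  target = base 0x7628 + off 0x02 + 2 + imm 0 = 0x762c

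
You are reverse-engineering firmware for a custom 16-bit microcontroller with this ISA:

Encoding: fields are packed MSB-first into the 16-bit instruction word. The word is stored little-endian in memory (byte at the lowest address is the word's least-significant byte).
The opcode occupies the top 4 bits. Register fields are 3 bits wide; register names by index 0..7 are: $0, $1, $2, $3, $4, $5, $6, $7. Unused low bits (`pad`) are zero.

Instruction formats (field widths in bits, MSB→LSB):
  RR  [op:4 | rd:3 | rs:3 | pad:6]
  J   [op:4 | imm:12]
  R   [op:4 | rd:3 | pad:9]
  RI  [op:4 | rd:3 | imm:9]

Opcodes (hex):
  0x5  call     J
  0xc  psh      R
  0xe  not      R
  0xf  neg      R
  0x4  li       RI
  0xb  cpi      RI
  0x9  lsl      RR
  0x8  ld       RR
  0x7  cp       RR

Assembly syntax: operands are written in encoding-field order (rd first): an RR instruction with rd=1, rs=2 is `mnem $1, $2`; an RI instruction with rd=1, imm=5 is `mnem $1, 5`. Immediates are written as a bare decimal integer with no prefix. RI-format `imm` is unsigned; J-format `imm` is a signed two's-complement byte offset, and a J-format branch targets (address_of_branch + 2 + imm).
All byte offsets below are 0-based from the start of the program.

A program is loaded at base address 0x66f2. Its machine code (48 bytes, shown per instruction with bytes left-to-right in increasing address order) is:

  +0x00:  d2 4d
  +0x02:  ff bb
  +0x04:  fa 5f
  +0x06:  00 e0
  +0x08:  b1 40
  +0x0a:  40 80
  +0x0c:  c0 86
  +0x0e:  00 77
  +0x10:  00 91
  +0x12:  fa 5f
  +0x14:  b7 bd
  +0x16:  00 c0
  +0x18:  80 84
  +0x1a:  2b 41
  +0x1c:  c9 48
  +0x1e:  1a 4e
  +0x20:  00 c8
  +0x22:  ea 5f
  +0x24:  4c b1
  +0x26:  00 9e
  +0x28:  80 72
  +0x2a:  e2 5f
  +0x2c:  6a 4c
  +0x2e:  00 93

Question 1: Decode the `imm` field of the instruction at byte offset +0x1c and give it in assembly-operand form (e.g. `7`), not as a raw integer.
201

off 0x1c: read c9 48 as little → 0x48c9
  opcode bits[15:12]=0x4: li/RI
  rd@[11:9]=0x4 ⇒ $4
  imm@[8:0]=0xc9 ⇒ 201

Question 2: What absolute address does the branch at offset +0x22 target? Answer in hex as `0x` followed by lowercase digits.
0x6700

@+22  little-endian(ea 5f) = 0x5fea
  top 4b → 0x5 → call [J]
  [11:0] imm=4074 (s12→-22) = -22
  target = base 0x66f2 + off 0x22 + 2 + imm -22 = 0x6700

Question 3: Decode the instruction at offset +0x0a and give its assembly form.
off 0x0a: read 40 80 as little → 0x8040
  top 4b → 0x8 → ld [RR]
  rd@[11:9]=0x0 ⇒ $0
  rs@[8:6]=0x1 ⇒ $1

ld $0, $1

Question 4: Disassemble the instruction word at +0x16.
@+16  little-endian(00 c0) = 0xc000
  op=0xc000>>12=0xc ⇒ psh (R)
  rd: (w>>9)&0x7=0x0 → $0

psh $0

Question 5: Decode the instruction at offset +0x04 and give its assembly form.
call -6

@+04  little-endian(fa 5f) = 0x5ffa
  top 4b → 0x5 → call [J]
  [11:0] imm=4090 (s12→-6) = -6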